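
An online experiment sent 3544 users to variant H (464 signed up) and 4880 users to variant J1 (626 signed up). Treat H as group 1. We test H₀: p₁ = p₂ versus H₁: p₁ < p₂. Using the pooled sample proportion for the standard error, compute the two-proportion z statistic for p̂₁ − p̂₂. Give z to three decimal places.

z = 0.357

p̂₁ = 464/3544 = 0.130926, p̂₂ = 626/4880 = 0.128279.
Pooled p̂ = (464+626)/(3544+4880) = 1090/8424 = 0.129392.
SE = √(p̂(1−p̂)(1/n₁+1/n₂)) = √(0.129392·0.870608·0.000487085) = √(5.48701e-05) = 0.007407.
z = (0.130926 − 0.128279)/0.007407 = 0.002647/0.007407 = 0.357.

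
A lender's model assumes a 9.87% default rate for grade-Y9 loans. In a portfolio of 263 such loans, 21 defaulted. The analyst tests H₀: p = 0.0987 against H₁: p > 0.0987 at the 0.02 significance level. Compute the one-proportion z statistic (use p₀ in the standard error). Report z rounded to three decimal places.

z = -1.025

p̂ = 21/263 ≈ 0.07985.
Standard error under H₀: √(0.0987×0.9013/263) = 0.01839.
z = (0.07985 − 0.0987)/0.01839 = -0.01885/0.01839 = -1.025.
p-value = P(Z > -1.025) ≈ 0.8473, so at α = 0.02 we fail to reject H₀.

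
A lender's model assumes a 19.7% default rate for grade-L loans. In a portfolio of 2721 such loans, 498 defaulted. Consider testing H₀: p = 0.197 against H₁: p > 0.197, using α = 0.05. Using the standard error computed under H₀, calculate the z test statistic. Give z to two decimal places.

p̂ = 498/2721 = 0.18302.
SE = √(p₀(1−p₀)/n) = √(0.15819/2721) = 0.00762.
z = (0.18302 − 0.197)/0.00762 = -0.01398/0.00762 = -1.83.
p-value = P(Z > -1.833) ≈ 0.9666; since p > α = 0.05, fail to reject H₀.

z = -1.83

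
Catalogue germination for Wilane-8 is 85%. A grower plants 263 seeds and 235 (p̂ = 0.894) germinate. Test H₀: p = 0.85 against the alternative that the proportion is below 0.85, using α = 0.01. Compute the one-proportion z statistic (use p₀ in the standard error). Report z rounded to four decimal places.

z = 1.9773

p̂ = 235/263 = 0.893536.
Under H₀, SE = √(0.85·0.15/263) = √(0.000484791) = 0.022018.
z = (0.893536 − 0.85)/0.022018 = 0.043536/0.022018 = 1.9773.
p-value = P(Z < 1.977) ≈ 0.9760, so at α = 0.01 we fail to reject H₀.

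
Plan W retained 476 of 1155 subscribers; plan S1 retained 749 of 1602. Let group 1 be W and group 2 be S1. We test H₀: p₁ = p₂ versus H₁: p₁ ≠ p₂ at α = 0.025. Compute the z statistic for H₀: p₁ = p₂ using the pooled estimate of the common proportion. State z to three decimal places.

z = -2.889

p̂₁ = 476/1155 = 0.41212, p̂₂ = 749/1602 = 0.46754.
Pooled p̂ = (476+749)/(1155+1602) = 1225/2757 = 0.44432.
SE = √(0.2469 × 0.00149002) = 0.01918.
z = (0.41212 − 0.46754)/0.01918 = -0.05542/0.01918 = -2.889.
Two-sided p-value ≈ 2·Φ(−2.889) = 0.0039. With α = 0.025, reject H₀.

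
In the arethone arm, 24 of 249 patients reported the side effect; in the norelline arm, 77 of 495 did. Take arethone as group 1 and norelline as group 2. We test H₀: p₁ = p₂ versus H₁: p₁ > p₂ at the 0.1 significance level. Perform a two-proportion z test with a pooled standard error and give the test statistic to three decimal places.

p̂₁ = 24/249 ≈ 0.096386, p̂₂ = 77/495 ≈ 0.155556.
Pooled p̂ = (24+77)/(249+495) = 101/744 = 0.135753.
SE = √(p̂(1−p̂)(1/n₁+1/n₂)) = √(0.135753·0.864247·0.00603627) = √(0.000708198) = 0.026612.
z = (0.096386 − 0.155556)/0.026612 = -0.059170/0.026612 = -2.223.
p-value = P(Z > -2.223) ≈ 0.9869; since p > α = 0.1, fail to reject H₀.

z = -2.223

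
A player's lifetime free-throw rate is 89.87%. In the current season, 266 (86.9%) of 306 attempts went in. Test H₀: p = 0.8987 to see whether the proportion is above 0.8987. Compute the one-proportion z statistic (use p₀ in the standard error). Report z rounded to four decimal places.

z = -1.7056

p̂ = 266/306 = 0.8692810.
Under H₀, SE = √(0.8987·0.1013/306) = √(0.000297511) = 0.0172485.
z = (0.8692810 − 0.8987)/0.0172485 = -0.0294190/0.0172485 = -1.7056.
p-value = P(Z > -1.706) ≈ 0.9560.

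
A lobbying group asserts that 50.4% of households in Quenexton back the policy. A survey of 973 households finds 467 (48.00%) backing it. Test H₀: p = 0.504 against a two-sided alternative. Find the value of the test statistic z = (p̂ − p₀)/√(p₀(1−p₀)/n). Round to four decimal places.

p̂ = 467/973 = 0.4799589.
Standard error under H₀: √(0.504×0.496/973) = 0.0160288.
z = (0.4799589 − 0.504)/0.0160288 = -0.0240411/0.0160288 = -1.4999.
Two-sided p-value ≈ 2·Φ(−1.500) = 0.1336.

z = -1.4999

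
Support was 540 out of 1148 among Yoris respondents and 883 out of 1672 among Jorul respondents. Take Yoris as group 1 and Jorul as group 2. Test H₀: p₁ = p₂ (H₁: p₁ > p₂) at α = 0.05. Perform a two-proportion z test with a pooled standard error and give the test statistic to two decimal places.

p̂₁ = 540/1148 = 0.4704, p̂₂ = 883/1672 = 0.5281.
Pooled p̂ = (540+883)/(1148+1672) = 1423/2820 = 0.5046.
SE = √(0.249979 × 0.00146917) = 0.0192.
z = (0.4704 − 0.5281)/0.0192 = -0.0577/0.0192 = -3.01.
p-value = P(Z > -3.012) ≈ 0.9987; since p > α = 0.05, fail to reject H₀.

z = -3.01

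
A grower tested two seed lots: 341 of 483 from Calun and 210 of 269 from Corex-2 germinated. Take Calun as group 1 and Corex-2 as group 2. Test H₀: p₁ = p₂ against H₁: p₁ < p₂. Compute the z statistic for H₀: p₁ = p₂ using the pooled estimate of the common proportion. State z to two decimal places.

p̂₁ = 341/483 = 0.7060, p̂₂ = 210/269 = 0.7807.
Pooled p̂ = (341+210)/(483+269) = 551/752 = 0.7327.
SE = √(0.195845 × 0.00578787) = 0.0337.
z = (0.7060 − 0.7807)/0.0337 = -0.0747/0.0337 = -2.22.
p-value = P(Z < -2.218) ≈ 0.0133.

z = -2.22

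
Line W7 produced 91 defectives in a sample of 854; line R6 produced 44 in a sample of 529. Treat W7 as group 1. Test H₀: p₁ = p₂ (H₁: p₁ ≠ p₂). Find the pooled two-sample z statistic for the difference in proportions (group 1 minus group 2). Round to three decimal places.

z = 1.424

p̂₁ = 91/854 ≈ 0.10656, p̂₂ = 44/529 ≈ 0.08318.
Pooled p̂ = (91+44)/(854+529) = 135/1383 = 0.09761.
SE = √(0.0880854 × 0.00306132) = 0.01642.
z = (0.10656 − 0.08318)/0.01642 = 0.02338/0.01642 = 1.424.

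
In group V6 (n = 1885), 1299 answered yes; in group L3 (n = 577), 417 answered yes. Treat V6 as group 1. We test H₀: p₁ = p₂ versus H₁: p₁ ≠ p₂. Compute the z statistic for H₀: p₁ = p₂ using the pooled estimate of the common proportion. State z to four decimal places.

z = -1.5358

p̂₁ = 1299/1885 ≈ 0.6891247, p̂₂ = 417/577 ≈ 0.7227036.
Pooled p̂ = (1299+417)/(1885+577) = 1716/2462 = 0.6969943.
SE = √(p̂(1−p̂)(1/n₁+1/n₂)) = √(0.6969943·0.3030057·0.00226361) = √(0.000478058) = 0.0218645.
z = (0.6891247 − 0.7227036)/0.0218645 = -0.0335789/0.0218645 = -1.5358.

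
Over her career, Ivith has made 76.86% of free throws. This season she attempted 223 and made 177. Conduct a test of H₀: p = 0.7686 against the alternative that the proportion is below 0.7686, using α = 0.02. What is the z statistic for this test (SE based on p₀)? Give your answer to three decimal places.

p̂ = 177/223 ≈ 0.79372.
SE = √(p₀(1−p₀)/n) = √(0.17785/223) = 0.02824.
z = (0.79372 − 0.7686)/0.02824 = 0.02512/0.02824 = 0.890.
p-value = P(Z < 0.890) ≈ 0.8131. With α = 0.02, fail to reject H₀.

z = 0.890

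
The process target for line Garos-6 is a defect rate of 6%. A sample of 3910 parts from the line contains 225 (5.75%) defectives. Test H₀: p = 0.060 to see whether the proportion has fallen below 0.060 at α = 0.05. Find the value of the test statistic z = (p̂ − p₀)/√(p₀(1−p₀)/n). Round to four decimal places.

p̂ = 225/3910 ≈ 0.05754476.
Standard error under H₀: √(0.06×0.94/3910) = 0.00379797.
z = (0.05754476 − 0.06)/0.00379797 = -0.00245524/0.00379797 = -0.6465.
p-value = P(Z < -0.646) ≈ 0.2590; since p > α = 0.05, fail to reject H₀.

z = -0.6465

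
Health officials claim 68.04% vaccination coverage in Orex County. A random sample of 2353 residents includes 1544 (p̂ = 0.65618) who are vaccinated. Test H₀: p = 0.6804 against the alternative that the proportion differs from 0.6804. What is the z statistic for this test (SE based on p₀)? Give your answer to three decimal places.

p̂ = 1544/2353 = 0.656184.
Standard error under H₀: √(0.6804×0.3196/2353) = 0.009613.
z = (0.656184 − 0.6804)/0.009613 = -0.024216/0.009613 = -2.519.

z = -2.519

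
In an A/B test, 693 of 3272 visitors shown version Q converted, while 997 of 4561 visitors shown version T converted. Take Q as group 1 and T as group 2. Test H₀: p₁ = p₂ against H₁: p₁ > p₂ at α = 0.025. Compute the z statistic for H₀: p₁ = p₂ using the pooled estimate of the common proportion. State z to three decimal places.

z = -0.721

p̂₁ = 693/3272 ≈ 0.21180, p̂₂ = 997/4561 ≈ 0.21859.
Pooled p̂ = (693+997)/(3272+4561) = 1690/7833 = 0.21575.
SE = √(0.169204 × 0.000524874) = 0.00942.
z = (0.21180 − 0.21859)/0.00942 = -0.00679/0.00942 = -0.721.
p-value = P(Z > -0.721) ≈ 0.7646. With α = 0.025, fail to reject H₀.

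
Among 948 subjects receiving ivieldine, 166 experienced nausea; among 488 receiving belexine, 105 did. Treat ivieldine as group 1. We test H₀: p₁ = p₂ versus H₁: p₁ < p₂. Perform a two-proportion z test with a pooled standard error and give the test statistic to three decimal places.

z = -1.838

p̂₁ = 166/948 ≈ 0.175105, p̂₂ = 105/488 ≈ 0.215164.
Pooled p̂ = (166+105)/(948+488) = 271/1436 = 0.188719.
SE = √(0.153104 × 0.00310403) = 0.021800.
z = (0.175105 − 0.215164)/0.021800 = -0.040059/0.021800 = -1.838.
p-value = P(Z < -1.838) ≈ 0.0331.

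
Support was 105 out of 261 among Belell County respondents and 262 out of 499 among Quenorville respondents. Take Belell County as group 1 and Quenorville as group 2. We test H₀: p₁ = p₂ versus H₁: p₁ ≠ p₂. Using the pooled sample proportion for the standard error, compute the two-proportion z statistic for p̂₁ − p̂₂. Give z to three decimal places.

p̂₁ = 105/261 ≈ 0.40230, p̂₂ = 262/499 ≈ 0.52505.
Pooled p̂ = (105+262)/(261+499) = 367/760 = 0.48289.
SE = √(p̂(1−p̂)(1/n₁+1/n₂)) = √(0.48289·0.51711·0.00583543) = √(0.00145715) = 0.03817.
z = (0.40230 − 0.52505)/0.03817 = -0.12275/0.03817 = -3.216.

z = -3.216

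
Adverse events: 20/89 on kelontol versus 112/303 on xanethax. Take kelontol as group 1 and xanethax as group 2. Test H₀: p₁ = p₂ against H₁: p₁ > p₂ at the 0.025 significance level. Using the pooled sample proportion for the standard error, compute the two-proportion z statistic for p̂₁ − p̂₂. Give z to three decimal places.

p̂₁ = 20/89 = 0.22472, p̂₂ = 112/303 = 0.36964.
Pooled p̂ = (20+112)/(89+303) = 132/392 = 0.33673.
SE = √(p̂(1−p̂)(1/n₁+1/n₂)) = √(0.33673·0.66327·0.0145363) = √(0.0032466) = 0.05698.
z = (0.22472 − 0.36964)/0.05698 = -0.14492/0.05698 = -2.543.
p-value = P(Z > -2.543) ≈ 0.9945; since p > α = 0.025, fail to reject H₀.

z = -2.543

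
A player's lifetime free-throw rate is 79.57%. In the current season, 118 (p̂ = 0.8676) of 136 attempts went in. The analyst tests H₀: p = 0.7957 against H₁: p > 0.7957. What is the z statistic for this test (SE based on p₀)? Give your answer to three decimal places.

z = 2.081

p̂ = 118/136 ≈ 0.86765.
Standard error under H₀: √(0.7957×0.2043/136) = 0.03457.
z = (0.86765 − 0.7957)/0.03457 = 0.07195/0.03457 = 2.081.
p-value = P(Z > 2.081) ≈ 0.0187.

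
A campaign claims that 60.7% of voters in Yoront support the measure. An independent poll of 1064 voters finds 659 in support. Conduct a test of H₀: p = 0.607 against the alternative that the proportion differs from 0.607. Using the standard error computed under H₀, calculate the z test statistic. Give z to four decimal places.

p̂ = 659/1064 ≈ 0.6193609.
SE = √(p₀(1−p₀)/n) = √(0.23855/1064) = 0.0149734.
z = (0.6193609 − 0.607)/0.0149734 = 0.0123609/0.0149734 = 0.8255.
p-value = 2·P(Z > 0.826) ≈ 0.4091.

z = 0.8255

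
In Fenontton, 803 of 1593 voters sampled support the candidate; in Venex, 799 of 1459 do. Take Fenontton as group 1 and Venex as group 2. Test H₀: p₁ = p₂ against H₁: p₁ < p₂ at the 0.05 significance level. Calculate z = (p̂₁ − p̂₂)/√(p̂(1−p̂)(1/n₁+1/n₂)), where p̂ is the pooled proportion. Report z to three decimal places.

p̂₁ = 803/1593 ≈ 0.50408, p̂₂ = 799/1459 ≈ 0.54764.
Pooled p̂ = (803+799)/(1593+1459) = 1602/3052 = 0.52490.
SE = √(0.24938 × 0.00131315) = 0.01810.
z = (0.50408 − 0.54764)/0.01810 = -0.04356/0.01810 = -2.407.
p-value = P(Z < -2.407) ≈ 0.0080. With α = 0.05, reject H₀.

z = -2.407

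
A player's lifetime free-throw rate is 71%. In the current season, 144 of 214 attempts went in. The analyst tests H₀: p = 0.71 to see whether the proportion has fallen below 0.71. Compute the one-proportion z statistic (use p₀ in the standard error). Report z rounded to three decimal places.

p̂ = 144/214 ≈ 0.67290.
Standard error under H₀: √(0.71×0.29/214) = 0.03102.
z = (0.67290 − 0.71)/0.03102 = -0.03710/0.03102 = -1.196.
p-value = P(Z < -1.196) ≈ 0.1158.

z = -1.196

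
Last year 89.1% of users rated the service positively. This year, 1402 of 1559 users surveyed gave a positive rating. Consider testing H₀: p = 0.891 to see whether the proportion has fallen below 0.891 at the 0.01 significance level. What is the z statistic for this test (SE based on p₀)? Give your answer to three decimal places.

z = 1.051

p̂ = 1402/1559 ≈ 0.89929.
Under H₀, SE = √(0.891·0.109/1559) = √(6.22957e-05) = 0.00789.
z = (0.89929 − 0.891)/0.00789 = 0.00829/0.00789 = 1.051.
p-value = P(Z < 1.051) ≈ 0.8533, so at α = 0.01 we fail to reject H₀.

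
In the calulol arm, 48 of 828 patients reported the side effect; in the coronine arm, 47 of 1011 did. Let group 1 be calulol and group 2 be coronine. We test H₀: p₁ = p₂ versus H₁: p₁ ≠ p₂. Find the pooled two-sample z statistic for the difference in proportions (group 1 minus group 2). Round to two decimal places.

p̂₁ = 48/828 = 0.0580, p̂₂ = 47/1011 = 0.0465.
Pooled p̂ = (48+47)/(828+1011) = 95/1839 = 0.0517.
SE = √(p̂(1−p̂)(1/n₁+1/n₂)) = √(0.0517·0.9483·0.00219685) = √(0.000107623) = 0.0104.
z = (0.0580 − 0.0465)/0.0104 = 0.0115/0.0104 = 1.11.

z = 1.11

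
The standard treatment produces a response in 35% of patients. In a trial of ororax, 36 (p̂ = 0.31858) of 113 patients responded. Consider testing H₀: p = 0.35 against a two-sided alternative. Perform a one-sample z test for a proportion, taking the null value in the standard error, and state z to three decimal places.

z = -0.700

p̂ = 36/113 ≈ 0.31858.
Standard error under H₀: √(0.35×0.65/113) = 0.04487.
z = (0.31858 − 0.35)/0.04487 = -0.03142/0.04487 = -0.700.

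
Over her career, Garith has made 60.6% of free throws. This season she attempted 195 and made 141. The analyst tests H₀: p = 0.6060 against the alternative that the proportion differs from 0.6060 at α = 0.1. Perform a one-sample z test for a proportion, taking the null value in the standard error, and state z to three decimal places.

z = 3.346

p̂ = 141/195 = 0.72308.
Standard error under H₀: √(0.606×0.394/195) = 0.03499.
z = (0.72308 − 0.606)/0.03499 = 0.11708/0.03499 = 3.346.
p-value = 2·P(Z > 3.346) ≈ 0.0008. With α = 0.1, reject H₀.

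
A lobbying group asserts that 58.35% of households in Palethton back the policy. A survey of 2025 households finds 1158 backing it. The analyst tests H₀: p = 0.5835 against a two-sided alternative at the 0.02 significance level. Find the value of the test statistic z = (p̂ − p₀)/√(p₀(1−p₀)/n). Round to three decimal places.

p̂ = 1158/2025 = 0.57185.
Standard error under H₀: √(0.5835×0.4165/2025) = 0.01096.
z = (0.57185 − 0.5835)/0.01096 = -0.01165/0.01096 = -1.063.
p-value = 2·P(Z > 1.063) ≈ 0.2877, so at α = 0.02 we fail to reject H₀.

z = -1.063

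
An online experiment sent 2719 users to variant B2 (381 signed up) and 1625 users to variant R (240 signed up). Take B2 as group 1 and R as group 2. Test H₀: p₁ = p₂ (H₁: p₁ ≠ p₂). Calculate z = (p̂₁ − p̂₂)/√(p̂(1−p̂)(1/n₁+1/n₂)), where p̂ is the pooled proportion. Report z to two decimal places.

p̂₁ = 381/2719 = 0.1401, p̂₂ = 240/1625 = 0.1477.
Pooled p̂ = (381+240)/(2719+1625) = 621/4344 = 0.1430.
SE = √(p̂(1−p̂)(1/n₁+1/n₂)) = √(0.1430·0.8570·0.000983167) = √(0.000120457) = 0.0110.
z = (0.1401 − 0.1477)/0.0110 = -0.0076/0.0110 = -0.69.
p-value = 2·P(Z > 0.689) ≈ 0.4905.

z = -0.69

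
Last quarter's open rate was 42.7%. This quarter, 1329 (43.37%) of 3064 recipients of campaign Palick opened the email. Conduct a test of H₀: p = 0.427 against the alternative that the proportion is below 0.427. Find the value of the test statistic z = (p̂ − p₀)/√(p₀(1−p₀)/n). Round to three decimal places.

z = 0.755

p̂ = 1329/3064 ≈ 0.43375.
Under H₀, SE = √(0.427·0.573/3064) = √(7.98535e-05) = 0.00894.
z = (0.43375 − 0.427)/0.00894 = 0.00675/0.00894 = 0.755.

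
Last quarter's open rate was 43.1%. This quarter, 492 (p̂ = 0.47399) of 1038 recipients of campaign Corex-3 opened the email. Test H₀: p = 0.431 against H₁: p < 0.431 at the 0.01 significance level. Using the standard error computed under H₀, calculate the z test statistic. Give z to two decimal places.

p̂ = 492/1038 = 0.47399.
SE = √(p₀(1−p₀)/n) = √(0.24524/1038) = 0.01537.
z = (0.47399 − 0.431)/0.01537 = 0.04299/0.01537 = 2.80.
p-value = P(Z < 2.797) ≈ 0.9974; since p > α = 0.01, fail to reject H₀.

z = 2.80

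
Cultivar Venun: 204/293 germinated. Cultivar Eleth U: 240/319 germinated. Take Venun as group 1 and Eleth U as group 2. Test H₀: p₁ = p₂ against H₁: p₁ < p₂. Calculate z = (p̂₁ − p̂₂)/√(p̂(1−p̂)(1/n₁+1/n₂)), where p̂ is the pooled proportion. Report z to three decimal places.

p̂₁ = 204/293 = 0.69625, p̂₂ = 240/319 = 0.75235.
Pooled p̂ = (204+240)/(293+319) = 444/612 = 0.72549.
SE = √(p̂(1−p̂)(1/n₁+1/n₂)) = √(0.72549·0.27451·0.00654777) = √(0.00130401) = 0.03611.
z = (0.69625 − 0.75235)/0.03611 = -0.05610/0.03611 = -1.554.

z = -1.554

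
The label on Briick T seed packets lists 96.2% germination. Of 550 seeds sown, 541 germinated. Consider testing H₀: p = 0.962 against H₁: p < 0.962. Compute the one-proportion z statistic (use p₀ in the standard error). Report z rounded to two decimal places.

p̂ = 541/550 ≈ 0.983636.
SE = √(p₀(1−p₀)/n) = √(0.036556/550) = 0.008153.
z = (0.983636 − 0.962)/0.008153 = 0.021636/0.008153 = 2.65.
p-value = P(Z < 2.654) ≈ 0.9960.

z = 2.65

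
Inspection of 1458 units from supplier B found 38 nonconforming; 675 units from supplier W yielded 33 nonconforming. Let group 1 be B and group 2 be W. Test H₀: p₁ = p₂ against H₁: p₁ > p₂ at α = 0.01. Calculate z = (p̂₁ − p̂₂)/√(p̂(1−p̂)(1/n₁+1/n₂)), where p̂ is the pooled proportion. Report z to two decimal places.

z = -2.73

p̂₁ = 38/1458 ≈ 0.02606, p̂₂ = 33/675 ≈ 0.04889.
Pooled p̂ = (38+33)/(1458+675) = 71/2133 = 0.03329.
SE = √(p̂(1−p̂)(1/n₁+1/n₂)) = √(0.03329·0.96671·0.00216735) = √(6.97421e-05) = 0.00835.
z = (0.02606 − 0.04889)/0.00835 = -0.02283/0.00835 = -2.73.
p-value = P(Z > -2.733) ≈ 0.9969. With α = 0.01, fail to reject H₀.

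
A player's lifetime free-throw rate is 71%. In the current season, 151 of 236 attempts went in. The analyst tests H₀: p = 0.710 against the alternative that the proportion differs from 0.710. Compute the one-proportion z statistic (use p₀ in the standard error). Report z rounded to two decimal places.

p̂ = 151/236 = 0.6398.
SE = √(p₀(1−p₀)/n) = √(0.2059/236) = 0.0295.
z = (0.6398 − 0.71)/0.0295 = -0.0702/0.0295 = -2.38.
p-value = 2·P(Z > 2.376) ≈ 0.0175.

z = -2.38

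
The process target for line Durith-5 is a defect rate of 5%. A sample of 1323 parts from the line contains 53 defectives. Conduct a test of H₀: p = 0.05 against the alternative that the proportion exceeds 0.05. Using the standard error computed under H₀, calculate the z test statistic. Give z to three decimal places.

z = -1.659

p̂ = 53/1323 = 0.04006.
Under H₀, SE = √(0.05·0.95/1323) = √(3.59033e-05) = 0.00599.
z = (0.04006 − 0.05)/0.00599 = -0.00994/0.00599 = -1.659.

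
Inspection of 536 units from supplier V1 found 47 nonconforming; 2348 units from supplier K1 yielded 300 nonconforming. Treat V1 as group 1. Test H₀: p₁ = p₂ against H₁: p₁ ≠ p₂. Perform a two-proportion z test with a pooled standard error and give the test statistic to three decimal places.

z = -2.574

p̂₁ = 47/536 ≈ 0.08769, p̂₂ = 300/2348 ≈ 0.12777.
Pooled p̂ = (47+300)/(536+2348) = 347/2884 = 0.12032.
SE = √(p̂(1−p̂)(1/n₁+1/n₂)) = √(0.12032·0.87968·0.00229157) = √(0.000242545) = 0.01557.
z = (0.08769 − 0.12777)/0.01557 = -0.04008/0.01557 = -2.574.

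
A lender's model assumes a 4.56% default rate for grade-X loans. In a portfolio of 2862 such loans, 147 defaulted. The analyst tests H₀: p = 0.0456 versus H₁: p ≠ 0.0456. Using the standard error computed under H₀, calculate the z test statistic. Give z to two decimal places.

z = 1.48

p̂ = 147/2862 ≈ 0.05136.
Under H₀, SE = √(0.0456·0.9544/2862) = √(1.52064e-05) = 0.00390.
z = (0.05136 − 0.0456)/0.00390 = 0.00576/0.00390 = 1.48.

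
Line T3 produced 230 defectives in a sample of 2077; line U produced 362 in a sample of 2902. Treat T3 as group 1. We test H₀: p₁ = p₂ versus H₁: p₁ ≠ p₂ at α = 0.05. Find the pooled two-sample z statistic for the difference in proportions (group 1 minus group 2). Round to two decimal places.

p̂₁ = 230/2077 ≈ 0.1107, p̂₂ = 362/2902 ≈ 0.1247.
Pooled p̂ = (230+362)/(2077+2902) = 592/4979 = 0.1189.
SE = √(0.104762 × 0.000826054) = 0.0093.
z = (0.1107 − 0.1247)/0.0093 = -0.0140/0.0093 = -1.51.
Two-sided p-value ≈ 2·Φ(−1.505) = 0.1322. With α = 0.05, fail to reject H₀.

z = -1.51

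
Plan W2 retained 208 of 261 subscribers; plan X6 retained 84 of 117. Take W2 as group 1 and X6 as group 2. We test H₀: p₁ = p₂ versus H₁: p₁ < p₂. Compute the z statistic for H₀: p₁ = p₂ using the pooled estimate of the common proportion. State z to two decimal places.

z = 1.69

p̂₁ = 208/261 = 0.79693, p̂₂ = 84/117 = 0.71795.
Pooled p̂ = (208+84)/(261+117) = 292/378 = 0.77249.
SE = √(0.175751 × 0.0123784) = 0.04664.
z = (0.79693 − 0.71795)/0.04664 = 0.07898/0.04664 = 1.69.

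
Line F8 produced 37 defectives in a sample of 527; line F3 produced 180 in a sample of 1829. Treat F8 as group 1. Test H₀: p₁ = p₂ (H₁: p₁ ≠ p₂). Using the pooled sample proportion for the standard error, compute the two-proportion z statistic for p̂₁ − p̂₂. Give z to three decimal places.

p̂₁ = 37/527 = 0.070209, p̂₂ = 180/1829 = 0.098414.
Pooled p̂ = (37+180)/(527+1829) = 217/2356 = 0.092105.
SE = √(0.0836219 × 0.00244428) = 0.014297.
z = (0.070209 − 0.098414)/0.014297 = -0.028205/0.014297 = -1.973.

z = -1.973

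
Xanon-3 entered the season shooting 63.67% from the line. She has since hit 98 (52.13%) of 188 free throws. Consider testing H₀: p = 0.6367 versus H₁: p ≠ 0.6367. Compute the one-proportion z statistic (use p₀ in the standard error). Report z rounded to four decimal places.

z = -3.2906

p̂ = 98/188 = 0.521277.
Standard error under H₀: √(0.6367×0.3633/188) = 0.035077.
z = (0.521277 − 0.6367)/0.035077 = -0.115423/0.035077 = -3.2906.
p-value = 2·P(Z > 3.291) ≈ 0.0010.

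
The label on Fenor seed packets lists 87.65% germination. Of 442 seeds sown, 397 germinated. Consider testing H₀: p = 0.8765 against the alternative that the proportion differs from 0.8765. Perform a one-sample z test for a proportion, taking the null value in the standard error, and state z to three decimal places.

z = 1.386

p̂ = 397/442 ≈ 0.89819.
Standard error under H₀: √(0.8765×0.1235/442) = 0.01565.
z = (0.89819 − 0.8765)/0.01565 = 0.02169/0.01565 = 1.386.
p-value = 2·P(Z > 1.386) ≈ 0.1657.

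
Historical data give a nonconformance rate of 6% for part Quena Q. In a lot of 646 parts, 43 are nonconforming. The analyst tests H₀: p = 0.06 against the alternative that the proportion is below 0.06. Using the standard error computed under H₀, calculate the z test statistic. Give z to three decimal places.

z = 0.702

p̂ = 43/646 = 0.06656.
Under H₀, SE = √(0.06·0.94/646) = √(8.73065e-05) = 0.00934.
z = (0.06656 − 0.06)/0.00934 = 0.00656/0.00934 = 0.702.
p-value = P(Z < 0.702) ≈ 0.7588.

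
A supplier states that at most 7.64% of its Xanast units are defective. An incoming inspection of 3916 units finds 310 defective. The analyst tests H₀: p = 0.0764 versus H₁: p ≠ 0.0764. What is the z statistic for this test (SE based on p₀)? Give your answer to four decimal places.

z = 0.6508

p̂ = 310/3916 = 0.0791624.
Under H₀, SE = √(0.0764·0.9236/3916) = √(1.80192e-05) = 0.0042449.
z = (0.0791624 − 0.0764)/0.0042449 = 0.0027624/0.0042449 = 0.6508.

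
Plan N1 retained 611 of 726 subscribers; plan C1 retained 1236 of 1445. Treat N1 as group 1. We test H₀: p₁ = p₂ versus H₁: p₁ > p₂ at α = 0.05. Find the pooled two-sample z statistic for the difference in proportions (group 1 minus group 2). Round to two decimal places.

z = -0.85

p̂₁ = 611/726 = 0.8416, p̂₂ = 1236/1445 = 0.8554.
Pooled p̂ = (611+1236)/(726+1445) = 1847/2171 = 0.8508.
SE = √(p̂(1−p̂)(1/n₁+1/n₂)) = √(0.8508·0.1492·0.00206945) = √(0.000262753) = 0.0162.
z = (0.8416 − 0.8554)/0.0162 = -0.0138/0.0162 = -0.85.
p-value = P(Z > -0.849) ≈ 0.8021, so at α = 0.05 we fail to reject H₀.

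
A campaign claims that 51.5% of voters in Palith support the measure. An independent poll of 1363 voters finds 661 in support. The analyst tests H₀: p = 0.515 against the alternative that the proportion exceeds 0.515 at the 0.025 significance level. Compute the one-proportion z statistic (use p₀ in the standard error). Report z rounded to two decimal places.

p̂ = 661/1363 ≈ 0.4850.
SE = √(p₀(1−p₀)/n) = √(0.24977/1363) = 0.0135.
z = (0.4850 − 0.515)/0.0135 = -0.0300/0.0135 = -2.22.
p-value = P(Z > -2.219) ≈ 0.9868, so at α = 0.025 we fail to reject H₀.

z = -2.22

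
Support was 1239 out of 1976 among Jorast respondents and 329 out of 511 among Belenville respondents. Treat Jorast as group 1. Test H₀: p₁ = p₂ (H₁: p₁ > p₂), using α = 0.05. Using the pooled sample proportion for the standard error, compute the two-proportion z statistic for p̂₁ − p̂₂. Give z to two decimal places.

p̂₁ = 1239/1976 = 0.6270, p̂₂ = 329/511 = 0.6438.
Pooled p̂ = (1239+329)/(1976+511) = 1568/2487 = 0.6305.
SE = √(p̂(1−p̂)(1/n₁+1/n₂)) = √(0.6305·0.3695·0.00246302) = √(0.000573823) = 0.0240.
z = (0.6270 − 0.6438)/0.0240 = -0.0168/0.0240 = -0.70.
p-value = P(Z > -0.702) ≈ 0.7586. With α = 0.05, fail to reject H₀.

z = -0.70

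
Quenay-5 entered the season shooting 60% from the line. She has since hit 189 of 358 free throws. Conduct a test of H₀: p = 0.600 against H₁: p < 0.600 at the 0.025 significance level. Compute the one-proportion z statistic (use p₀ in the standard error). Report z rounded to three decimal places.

p̂ = 189/358 = 0.527933.
Under H₀, SE = √(0.6·0.4/358) = √(0.000670391) = 0.025892.
z = (0.527933 − 0.6)/0.025892 = -0.072067/0.025892 = -2.783.
p-value = P(Z < -2.783) ≈ 0.0027. With α = 0.025, reject H₀.

z = -2.783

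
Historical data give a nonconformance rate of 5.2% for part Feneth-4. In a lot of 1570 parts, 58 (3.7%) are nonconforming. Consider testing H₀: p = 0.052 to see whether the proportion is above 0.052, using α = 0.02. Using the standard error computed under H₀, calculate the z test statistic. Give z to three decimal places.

p̂ = 58/1570 ≈ 0.036943.
Standard error under H₀: √(0.052×0.948/1570) = 0.005603.
z = (0.036943 − 0.052)/0.005603 = -0.015057/0.005603 = -2.687.
p-value = P(Z > -2.687) ≈ 0.9964, so at α = 0.02 we fail to reject H₀.

z = -2.687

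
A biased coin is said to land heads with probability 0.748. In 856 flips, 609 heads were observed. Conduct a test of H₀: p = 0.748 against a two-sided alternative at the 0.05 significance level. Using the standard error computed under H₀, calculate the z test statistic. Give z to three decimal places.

p̂ = 609/856 ≈ 0.71145.
SE = √(p₀(1−p₀)/n) = √(0.1885/856) = 0.01484.
z = (0.71145 − 0.748)/0.01484 = -0.03655/0.01484 = -2.463.
Two-sided p-value ≈ 2·Φ(−2.463) = 0.0138, so at α = 0.05 we reject H₀.

z = -2.463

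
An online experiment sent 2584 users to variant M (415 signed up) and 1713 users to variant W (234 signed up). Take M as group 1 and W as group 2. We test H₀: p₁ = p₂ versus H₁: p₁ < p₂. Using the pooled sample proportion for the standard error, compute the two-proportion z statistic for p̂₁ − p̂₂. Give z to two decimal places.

p̂₁ = 415/2584 ≈ 0.16060, p̂₂ = 234/1713 ≈ 0.13660.
Pooled p̂ = (415+234)/(2584+1713) = 649/4297 = 0.15104.
SE = √(p̂(1−p̂)(1/n₁+1/n₂)) = √(0.15104·0.84896·0.000970768) = √(0.000124476) = 0.01116.
z = (0.16060 − 0.13660)/0.01116 = 0.02400/0.01116 = 2.15.
p-value = P(Z < 2.151) ≈ 0.9843.

z = 2.15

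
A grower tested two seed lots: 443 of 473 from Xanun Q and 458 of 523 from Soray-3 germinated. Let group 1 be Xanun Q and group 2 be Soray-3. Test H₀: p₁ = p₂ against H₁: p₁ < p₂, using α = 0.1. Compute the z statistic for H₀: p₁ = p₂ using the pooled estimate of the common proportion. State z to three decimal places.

z = 3.265

p̂₁ = 443/473 ≈ 0.93658, p̂₂ = 458/523 ≈ 0.87572.
Pooled p̂ = (443+458)/(473+523) = 901/996 = 0.90462.
SE = √(p̂(1−p̂)(1/n₁+1/n₂)) = √(0.90462·0.09538·0.00402621) = √(0.000347397) = 0.01864.
z = (0.93658 − 0.87572)/0.01864 = 0.06086/0.01864 = 3.265.
p-value = P(Z < 3.265) ≈ 0.9995, so at α = 0.1 we fail to reject H₀.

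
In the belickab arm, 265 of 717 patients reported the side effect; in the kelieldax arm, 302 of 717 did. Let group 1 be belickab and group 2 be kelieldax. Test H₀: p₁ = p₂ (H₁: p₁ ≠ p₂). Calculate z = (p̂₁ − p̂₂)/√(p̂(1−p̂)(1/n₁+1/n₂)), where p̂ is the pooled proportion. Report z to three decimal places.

p̂₁ = 265/717 ≈ 0.36960, p̂₂ = 302/717 ≈ 0.42120.
Pooled p̂ = (265+302)/(717+717) = 567/1434 = 0.39540.
SE = √(0.239058 × 0.0027894) = 0.02582.
z = (0.36960 − 0.42120)/0.02582 = -0.05160/0.02582 = -1.998.
p-value = 2·P(Z > 1.998) ≈ 0.0457.

z = -1.998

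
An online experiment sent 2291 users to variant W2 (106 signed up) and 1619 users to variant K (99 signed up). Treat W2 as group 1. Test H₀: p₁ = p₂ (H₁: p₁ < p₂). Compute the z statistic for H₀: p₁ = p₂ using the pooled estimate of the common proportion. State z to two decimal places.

p̂₁ = 106/2291 ≈ 0.0463, p̂₂ = 99/1619 ≈ 0.0611.
Pooled p̂ = (106+99)/(2291+1619) = 205/3910 = 0.0524.
SE = √(p̂(1−p̂)(1/n₁+1/n₂)) = √(0.0524·0.9476·0.00105416) = √(5.23713e-05) = 0.0072.
z = (0.0463 − 0.0611)/0.0072 = -0.0148/0.0072 = -2.06.
p-value = P(Z < -2.056) ≈ 0.0199.

z = -2.06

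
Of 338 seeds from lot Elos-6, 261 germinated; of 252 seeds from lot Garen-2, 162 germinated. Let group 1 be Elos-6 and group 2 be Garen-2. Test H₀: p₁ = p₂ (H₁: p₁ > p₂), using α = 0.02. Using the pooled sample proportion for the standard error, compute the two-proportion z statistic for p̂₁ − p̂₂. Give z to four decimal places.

p̂₁ = 261/338 = 0.772189, p̂₂ = 162/252 = 0.642857.
Pooled p̂ = (261+162)/(338+252) = 423/590 = 0.716949.
SE = √(p̂(1−p̂)(1/n₁+1/n₂)) = √(0.716949·0.283051·0.00692683) = √(0.00140568) = 0.037492.
z = (0.772189 − 0.642857)/0.037492 = 0.129332/0.037492 = 3.4496.
p-value = P(Z > 3.450) ≈ 0.0003; since p < α = 0.02, reject H₀.

z = 3.4496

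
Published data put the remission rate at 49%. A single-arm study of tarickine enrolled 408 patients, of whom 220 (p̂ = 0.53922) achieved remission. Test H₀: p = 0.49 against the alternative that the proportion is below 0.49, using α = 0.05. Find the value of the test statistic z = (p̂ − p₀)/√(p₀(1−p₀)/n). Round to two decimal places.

p̂ = 220/408 ≈ 0.5392.
Under H₀, SE = √(0.49·0.51/408) = √(0.0006125) = 0.0247.
z = (0.5392 − 0.49)/0.0247 = 0.0492/0.0247 = 1.99.
p-value = P(Z < 1.989) ≈ 0.9766, so at α = 0.05 we fail to reject H₀.

z = 1.99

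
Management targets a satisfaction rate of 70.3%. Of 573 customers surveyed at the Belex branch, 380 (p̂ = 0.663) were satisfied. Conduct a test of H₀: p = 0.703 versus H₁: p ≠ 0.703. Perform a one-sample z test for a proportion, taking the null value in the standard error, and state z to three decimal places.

p̂ = 380/573 ≈ 0.66318.
Under H₀, SE = √(0.703·0.297/573) = √(0.000364382) = 0.01909.
z = (0.66318 − 0.703)/0.01909 = -0.03982/0.01909 = -2.086.

z = -2.086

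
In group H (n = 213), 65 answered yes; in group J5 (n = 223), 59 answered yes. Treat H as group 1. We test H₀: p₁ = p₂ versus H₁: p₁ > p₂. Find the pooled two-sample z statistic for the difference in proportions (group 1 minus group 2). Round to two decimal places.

p̂₁ = 65/213 = 0.3052, p̂₂ = 59/223 = 0.2646.
Pooled p̂ = (65+59)/(213+223) = 124/436 = 0.2844.
SE = √(p̂(1−p̂)(1/n₁+1/n₂)) = √(0.2844·0.7156·0.00917914) = √(0.00186812) = 0.0432.
z = (0.3052 − 0.2646)/0.0432 = 0.0406/0.0432 = 0.94.

z = 0.94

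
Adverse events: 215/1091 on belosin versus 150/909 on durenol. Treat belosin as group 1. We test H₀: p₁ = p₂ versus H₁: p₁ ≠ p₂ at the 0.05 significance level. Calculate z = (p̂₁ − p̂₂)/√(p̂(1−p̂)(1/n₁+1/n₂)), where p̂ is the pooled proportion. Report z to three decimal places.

z = 1.848

p̂₁ = 215/1091 ≈ 0.197067, p̂₂ = 150/909 ≈ 0.165017.
Pooled p̂ = (215+150)/(1091+909) = 365/2000 = 0.182500.
SE = √(0.149194 × 0.0020167) = 0.017346.
z = (0.197067 − 0.165017)/0.017346 = 0.032050/0.017346 = 1.848.
Two-sided p-value ≈ 2·Φ(−1.848) = 0.0646. With α = 0.05, fail to reject H₀.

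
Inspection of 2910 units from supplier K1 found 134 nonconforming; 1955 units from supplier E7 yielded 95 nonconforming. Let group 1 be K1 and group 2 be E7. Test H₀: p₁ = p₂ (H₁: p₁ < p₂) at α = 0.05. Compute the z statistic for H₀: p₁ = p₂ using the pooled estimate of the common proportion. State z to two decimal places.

z = -0.41

p̂₁ = 134/2910 = 0.04605, p̂₂ = 95/1955 = 0.04859.
Pooled p̂ = (134+95)/(2910+1955) = 229/4865 = 0.04707.
SE = √(p̂(1−p̂)(1/n₁+1/n₂)) = √(0.04707·0.95293·0.000855152) = √(3.8358e-05) = 0.00619.
z = (0.04605 − 0.04859)/0.00619 = -0.00254/0.00619 = -0.41.
p-value = P(Z < -0.411) ≈ 0.3406, so at α = 0.05 we fail to reject H₀.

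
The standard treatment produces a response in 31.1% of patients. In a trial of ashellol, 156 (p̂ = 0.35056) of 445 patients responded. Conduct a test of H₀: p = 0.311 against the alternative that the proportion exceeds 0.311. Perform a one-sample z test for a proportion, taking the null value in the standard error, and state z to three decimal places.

p̂ = 156/445 ≈ 0.35056.
SE = √(p₀(1−p₀)/n) = √(0.21428/445) = 0.02194.
z = (0.35056 − 0.311)/0.02194 = 0.03956/0.02194 = 1.803.
p-value = P(Z > 1.803) ≈ 0.0357.

z = 1.803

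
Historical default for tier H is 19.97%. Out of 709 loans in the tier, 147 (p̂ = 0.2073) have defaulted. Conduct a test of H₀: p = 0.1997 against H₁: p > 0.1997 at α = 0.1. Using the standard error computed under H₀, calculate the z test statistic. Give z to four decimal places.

p̂ = 147/709 = 0.207334.
Under H₀, SE = √(0.1997·0.8003/709) = √(0.000225416) = 0.015014.
z = (0.207334 − 0.1997)/0.015014 = 0.007634/0.015014 = 0.5085.
p-value = P(Z > 0.508) ≈ 0.3056; since p > α = 0.1, fail to reject H₀.

z = 0.5085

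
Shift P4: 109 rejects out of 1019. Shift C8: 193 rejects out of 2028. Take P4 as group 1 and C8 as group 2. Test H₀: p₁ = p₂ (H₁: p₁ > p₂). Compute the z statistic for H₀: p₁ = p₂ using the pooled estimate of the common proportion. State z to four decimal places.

z = 1.0284

p̂₁ = 109/1019 ≈ 0.106968, p̂₂ = 193/2028 ≈ 0.095168.
Pooled p̂ = (109+193)/(1019+2028) = 302/3047 = 0.099114.
SE = √(p̂(1−p̂)(1/n₁+1/n₂)) = √(0.099114·0.900886·0.00147445) = √(0.000131654) = 0.011474.
z = (0.106968 − 0.095168)/0.011474 = 0.011800/0.011474 = 1.0284.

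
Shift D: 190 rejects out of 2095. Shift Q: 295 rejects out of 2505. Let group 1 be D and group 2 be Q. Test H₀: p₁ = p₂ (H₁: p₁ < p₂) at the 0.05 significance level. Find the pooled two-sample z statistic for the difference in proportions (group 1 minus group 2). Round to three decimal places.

z = -2.977

p̂₁ = 190/2095 = 0.0906921, p̂₂ = 295/2505 = 0.1177645.
Pooled p̂ = (190+295)/(2095+2505) = 485/4600 = 0.1054348.
SE = √(0.0943183 × 0.000876529) = 0.0090925.
z = (0.0906921 − 0.1177645)/0.0090925 = -0.0270724/0.0090925 = -2.977.
p-value = P(Z < -2.977) ≈ 0.0015; since p < α = 0.05, reject H₀.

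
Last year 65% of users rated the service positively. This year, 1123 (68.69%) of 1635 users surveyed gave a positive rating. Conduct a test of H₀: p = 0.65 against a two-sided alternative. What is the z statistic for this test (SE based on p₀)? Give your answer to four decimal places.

z = 3.1240

p̂ = 1123/1635 ≈ 0.6868502.
Under H₀, SE = √(0.65·0.35/1635) = √(0.000139144) = 0.0117959.
z = (0.6868502 − 0.65)/0.0117959 = 0.0368502/0.0117959 = 3.1240.
Two-sided p-value ≈ 2·Φ(−3.124) = 0.0018.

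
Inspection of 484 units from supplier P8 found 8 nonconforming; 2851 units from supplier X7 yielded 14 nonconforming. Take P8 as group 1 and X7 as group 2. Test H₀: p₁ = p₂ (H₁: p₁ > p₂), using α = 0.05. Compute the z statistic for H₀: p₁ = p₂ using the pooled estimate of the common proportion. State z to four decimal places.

p̂₁ = 8/484 = 0.0165289, p̂₂ = 14/2851 = 0.0049106.
Pooled p̂ = (8+14)/(484+2851) = 22/3335 = 0.0065967.
SE = √(0.00655319 × 0.00241687) = 0.0039797.
z = (0.0165289 − 0.0049106)/0.0039797 = 0.0116183/0.0039797 = 2.9194.
p-value = P(Z > 2.919) ≈ 0.0018; since p < α = 0.05, reject H₀.

z = 2.9194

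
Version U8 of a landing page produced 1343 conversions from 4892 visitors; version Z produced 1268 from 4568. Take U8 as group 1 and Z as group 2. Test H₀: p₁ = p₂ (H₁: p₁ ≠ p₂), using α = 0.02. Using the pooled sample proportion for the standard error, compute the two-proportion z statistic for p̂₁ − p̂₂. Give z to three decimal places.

p̂₁ = 1343/4892 = 0.27453, p̂₂ = 1268/4568 = 0.27758.
Pooled p̂ = (1343+1268)/(4892+4568) = 2611/9460 = 0.27600.
SE = √(p̂(1−p̂)(1/n₁+1/n₂)) = √(0.27600·0.72400·0.00042333) = √(8.45922e-05) = 0.00920.
z = (0.27453 − 0.27758)/0.00920 = -0.00305/0.00920 = -0.332.
p-value = 2·P(Z > 0.332) ≈ 0.7399, so at α = 0.02 we fail to reject H₀.

z = -0.332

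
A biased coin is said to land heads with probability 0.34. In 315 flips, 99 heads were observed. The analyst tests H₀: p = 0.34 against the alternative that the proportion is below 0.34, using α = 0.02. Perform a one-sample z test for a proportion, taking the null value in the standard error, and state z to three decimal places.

p̂ = 99/315 ≈ 0.31429.
Standard error under H₀: √(0.34×0.66/315) = 0.02669.
z = (0.31429 − 0.34)/0.02669 = -0.02571/0.02669 = -0.963.
p-value = P(Z < -0.963) ≈ 0.1677; since p > α = 0.02, fail to reject H₀.

z = -0.963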